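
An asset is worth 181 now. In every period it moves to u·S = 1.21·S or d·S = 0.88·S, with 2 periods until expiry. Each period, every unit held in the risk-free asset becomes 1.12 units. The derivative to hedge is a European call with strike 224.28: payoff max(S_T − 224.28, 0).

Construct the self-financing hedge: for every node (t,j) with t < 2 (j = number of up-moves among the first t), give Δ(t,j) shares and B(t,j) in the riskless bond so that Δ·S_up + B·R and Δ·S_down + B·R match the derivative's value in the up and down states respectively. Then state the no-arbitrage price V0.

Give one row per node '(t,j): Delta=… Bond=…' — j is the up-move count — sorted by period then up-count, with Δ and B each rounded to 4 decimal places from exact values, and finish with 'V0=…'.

Since d<R<u, set p* = (R−d)/(u−d) = 0.7273; price each node as the discounted p*-expectation of its children.
Payoff layer (t=2): V(2,0)=0.0000, V(2,1)=0.0000, V(2,2)=40.7221
Node (1,0) S=159.2800: V=(p*·0.0000+(1−p*)·0.0000)/1.12=0.0000; Δ=(0.0000−0.0000)/(192.7288−140.1664)=0.0000; B=V−Δ·S=0.0000
Node (1,1) S=219.0100: V=(p*·40.7221+(1−p*)·0.0000)/1.12=26.4429; Δ=(40.7221−0.0000)/(265.0021−192.7288)=0.5634; B=V−Δ·S=-96.9574
Node (0,0) S=181.0000: V=(p*·26.4429+(1−p*)·0.0000)/1.12=17.1707; Δ=(26.4429−0.0000)/(219.0100−159.2800)=0.4427; B=V−Δ·S=-62.9593
Check: Δ(0,0)·S0 + B(0,0) = 17.1707 = V0.

(0,0): Delta=0.4427 Bond=-62.9593
(1,0): Delta=0.0000 Bond=0.0000
(1,1): Delta=0.5634 Bond=-96.9574
V0=17.1707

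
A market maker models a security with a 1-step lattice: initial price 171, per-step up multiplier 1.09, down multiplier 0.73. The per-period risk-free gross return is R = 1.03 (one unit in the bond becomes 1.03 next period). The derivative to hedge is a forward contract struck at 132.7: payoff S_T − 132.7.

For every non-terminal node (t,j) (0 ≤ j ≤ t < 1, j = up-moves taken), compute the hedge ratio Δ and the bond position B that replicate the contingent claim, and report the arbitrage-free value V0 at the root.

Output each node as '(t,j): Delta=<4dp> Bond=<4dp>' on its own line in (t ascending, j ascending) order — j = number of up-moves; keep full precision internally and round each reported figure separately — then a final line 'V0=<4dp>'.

No-arbitrage ⇒ martingale measure with p* = (R−d)/(u−d) = 0.8333.
Payoff layer (t=1): V(1,0)=-7.8700, V(1,1)=53.6900
Node (0,0) S=171.0000: V=(p*·53.6900+(1−p*)·-7.8700)/1.03=42.1650; Δ=(53.6900−-7.8700)/(186.3900−124.8300)=1.0000; B=V−Δ·S=-128.8350
Check: Δ(0,0)·S0 + B(0,0) = 42.1650 = V0.

(0,0): Delta=1.0000 Bond=-128.8350
V0=42.1650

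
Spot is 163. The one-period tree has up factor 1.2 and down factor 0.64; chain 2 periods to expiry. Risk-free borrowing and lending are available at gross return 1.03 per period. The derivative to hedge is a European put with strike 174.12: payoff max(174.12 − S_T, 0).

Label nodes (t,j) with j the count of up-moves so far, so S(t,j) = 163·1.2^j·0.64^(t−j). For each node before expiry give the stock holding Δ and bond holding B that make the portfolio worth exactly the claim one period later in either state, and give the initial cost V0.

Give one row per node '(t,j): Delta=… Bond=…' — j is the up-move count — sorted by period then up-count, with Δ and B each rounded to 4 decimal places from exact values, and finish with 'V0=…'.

Since d<R<u, set p* = (R−d)/(u−d) = 0.6964; price each node as the discounted p*-expectation of its children.
Terminal values V(2,·): V(2,0)=107.3552, V(2,1)=48.9360, V(2,2)=0.0000
(1,0): S=104.3200. Δ = (V_up−V_dn)/(S_up−S_dn) = (48.9360−107.3552)/(125.1840−66.7648) = -1.0000. V = [p*·48.9360 + (1−p*)·107.3552]/1.03 = 64.7285. B = V − Δ·S = 169.0485.
(1,1): S=195.6000. Δ = (V_up−V_dn)/(S_up−S_dn) = (0.0000−48.9360)/(234.7200−125.1840) = -0.4468. V = [p*·0.0000 + (1−p*)·48.9360]/1.03 = 14.4229. B = V − Δ·S = 101.8086.
(0,0): S=163.0000. Δ = (V_up−V_dn)/(S_up−S_dn) = (14.4229−64.7285)/(195.6000−104.3200) = -0.5511. V = [p*·14.4229 + (1−p*)·64.7285]/1.03 = 28.8294. B = V − Δ·S = 118.6609.
Each (Δ,B) replicates both successor values, so the strategy is self-financing and V0 is arbitrage-free.

(0,0): Delta=-0.5511 Bond=118.6609
(1,0): Delta=-1.0000 Bond=169.0485
(1,1): Delta=-0.4468 Bond=101.8086
V0=28.8294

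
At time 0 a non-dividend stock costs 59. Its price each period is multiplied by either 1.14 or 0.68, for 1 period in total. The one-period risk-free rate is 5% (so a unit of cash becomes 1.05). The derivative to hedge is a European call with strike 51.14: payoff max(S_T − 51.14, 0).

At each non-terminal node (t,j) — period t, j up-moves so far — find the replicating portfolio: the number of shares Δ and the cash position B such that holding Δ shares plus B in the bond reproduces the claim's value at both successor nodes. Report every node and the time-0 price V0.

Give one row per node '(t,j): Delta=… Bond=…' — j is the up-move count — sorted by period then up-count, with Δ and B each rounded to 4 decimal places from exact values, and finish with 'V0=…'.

Risk-neutral probability p* = (R−d)/(u−d) = (1.05−0.68)/(1.14−0.68) = 0.8043.
Payoff layer (t=1): V(1,0)=0.0000, V(1,1)=16.1200
Node (0,0) S=59.0000: V=(p*·16.1200+(1−p*)·0.0000)/1.05=12.3487; Δ=(16.1200−0.0000)/(67.2600−40.1200)=0.5940; B=V−Δ·S=-22.6948
The time-0 hedge costs 12.3487, which is the no-arbitrage price.

(0,0): Delta=0.5940 Bond=-22.6948
V0=12.3487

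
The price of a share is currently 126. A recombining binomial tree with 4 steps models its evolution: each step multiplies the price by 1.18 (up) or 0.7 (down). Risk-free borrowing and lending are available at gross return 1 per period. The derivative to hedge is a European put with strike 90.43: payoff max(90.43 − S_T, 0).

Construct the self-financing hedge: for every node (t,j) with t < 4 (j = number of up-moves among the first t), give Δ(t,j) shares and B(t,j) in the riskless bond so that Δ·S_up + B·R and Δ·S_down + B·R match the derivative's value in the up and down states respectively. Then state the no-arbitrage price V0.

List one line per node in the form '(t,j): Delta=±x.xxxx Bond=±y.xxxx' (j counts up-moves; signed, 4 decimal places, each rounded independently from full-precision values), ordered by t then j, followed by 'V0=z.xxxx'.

(0,0): Delta=-0.2030 Bond=33.4343
(1,0): Delta=-0.4973 Bond=59.3918
(1,1): Delta=-0.0982 Bond=17.8599
(2,0): Delta=-1.0000 Bond=90.4300
(2,1): Delta=-0.3183 Bond=40.7688
(2,2): Delta=-0.0199 Bond=4.1145
(3,0): Delta=-1.0000 Bond=90.4300
(3,1): Delta=-1.0000 Bond=90.4300
(3,2): Delta=-0.0757 Bond=10.9721
(3,3): Delta=0.0000 Bond=0.0000
V0=7.8597

Since d<R<u, set p* = (R−d)/(u−d) = 0.6250; price each node as the discounted p*-expectation of its children.
At expiry t=4: V(4,0)=60.1774, V(4,1)=39.4328, V(4,2)=4.4632, V(4,3)=0.0000, V(4,4)=0.0000
(3,0): S=43.2180. Δ = (V_up−V_dn)/(S_up−S_dn) = (39.4328−60.1774)/(50.9972−30.2526) = -1.0000. V = [p*·39.4328 + (1−p*)·60.1774]/1 = 47.2120. B = V − Δ·S = 90.4300.
(3,1): S=72.8532. Δ = (V_up−V_dn)/(S_up−S_dn) = (4.4632−39.4328)/(85.9668−50.9972) = -1.0000. V = [p*·4.4632 + (1−p*)·39.4328]/1 = 17.5768. B = V − Δ·S = 90.4300.
(3,2): S=122.8097. Δ = (V_up−V_dn)/(S_up−S_dn) = (0.0000−4.4632)/(144.9154−85.9668) = -0.0757. V = [p*·0.0000 + (1−p*)·4.4632]/1 = 1.6737. B = V − Δ·S = 10.9721.
(3,3): S=207.0220. Δ = (V_up−V_dn)/(S_up−S_dn) = (0.0000−0.0000)/(244.2860−144.9154) = 0.0000. V = [p*·0.0000 + (1−p*)·0.0000]/1 = 0.0000. B = V − Δ·S = 0.0000.
(2,0): S=61.7400. Δ = (V_up−V_dn)/(S_up−S_dn) = (17.5768−47.2120)/(72.8532−43.2180) = -1.0000. V = [p*·17.5768 + (1−p*)·47.2120]/1 = 28.6900. B = V − Δ·S = 90.4300.
(2,1): S=104.0760. Δ = (V_up−V_dn)/(S_up−S_dn) = (1.6737−17.5768)/(122.8097−72.8532) = -0.3183. V = [p*·1.6737 + (1−p*)·17.5768]/1 = 7.6374. B = V − Δ·S = 40.7688.
(2,2): S=175.4424. Δ = (V_up−V_dn)/(S_up−S_dn) = (0.0000−1.6737)/(207.0220−122.8097) = -0.0199. V = [p*·0.0000 + (1−p*)·1.6737]/1 = 0.6276. B = V − Δ·S = 4.1145.
(1,0): S=88.2000. Δ = (V_up−V_dn)/(S_up−S_dn) = (7.6374−28.6900)/(104.0760−61.7400) = -0.4973. V = [p*·7.6374 + (1−p*)·28.6900]/1 = 15.5321. B = V − Δ·S = 59.3918.
(1,1): S=148.6800. Δ = (V_up−V_dn)/(S_up−S_dn) = (0.6276−7.6374)/(175.4424−104.0760) = -0.0982. V = [p*·0.6276 + (1−p*)·7.6374]/1 = 3.2563. B = V − Δ·S = 17.8599.
(0,0): S=126.0000. Δ = (V_up−V_dn)/(S_up−S_dn) = (3.2563−15.5321)/(148.6800−88.2000) = -0.2030. V = [p*·3.2563 + (1−p*)·15.5321]/1 = 7.8597. B = V − Δ·S = 33.4343.
The time-0 hedge costs 7.8597, which is the no-arbitrage price.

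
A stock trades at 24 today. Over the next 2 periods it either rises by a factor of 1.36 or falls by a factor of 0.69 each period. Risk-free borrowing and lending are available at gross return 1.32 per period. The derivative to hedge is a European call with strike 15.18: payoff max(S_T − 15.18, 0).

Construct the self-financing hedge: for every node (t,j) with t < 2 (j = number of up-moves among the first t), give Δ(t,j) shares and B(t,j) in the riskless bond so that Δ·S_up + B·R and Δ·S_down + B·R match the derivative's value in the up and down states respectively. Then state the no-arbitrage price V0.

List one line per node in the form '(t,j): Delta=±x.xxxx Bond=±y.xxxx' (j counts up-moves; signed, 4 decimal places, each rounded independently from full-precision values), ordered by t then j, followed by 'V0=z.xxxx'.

(0,0): Delta=0.9894 Bond=-8.4511
(1,0): Delta=0.6617 Bond=-5.7278
(1,1): Delta=1.0000 Bond=-11.5000
V0=15.2956

Risk-neutral probability p* = (R−d)/(u−d) = (1.32−0.69)/(1.36−0.69) = 0.9403.
Payoff layer (t=2): V(2,0)=0.0000, V(2,1)=7.3416, V(2,2)=29.2104
Node (1,0) S=16.5600: V=(p*·7.3416+(1−p*)·0.0000)/1.32=5.2298; Δ=(7.3416−0.0000)/(22.5216−11.4264)=0.6617; B=V−Δ·S=-5.7278
Node (1,1) S=32.6400: V=(p*·29.2104+(1−p*)·7.3416)/1.32=21.1400; Δ=(29.2104−7.3416)/(44.3904−22.5216)=1.0000; B=V−Δ·S=-11.5000
Node (0,0) S=24.0000: V=(p*·21.1400+(1−p*)·5.2298)/1.32=15.2956; Δ=(21.1400−5.2298)/(32.6400−16.5600)=0.9894; B=V−Δ·S=-8.4511
Self-financing check: at every node Δ·S+B equals the discounted successor values.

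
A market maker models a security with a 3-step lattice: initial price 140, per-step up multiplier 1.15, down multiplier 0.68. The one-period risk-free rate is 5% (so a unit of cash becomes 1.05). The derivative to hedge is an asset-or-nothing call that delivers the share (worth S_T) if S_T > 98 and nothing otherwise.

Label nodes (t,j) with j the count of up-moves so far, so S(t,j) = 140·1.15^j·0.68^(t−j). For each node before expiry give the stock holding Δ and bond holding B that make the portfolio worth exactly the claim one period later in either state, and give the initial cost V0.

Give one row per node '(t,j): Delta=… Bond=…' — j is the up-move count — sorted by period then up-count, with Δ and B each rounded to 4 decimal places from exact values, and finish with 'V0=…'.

(0,0): Delta=1.3248 Bond=-52.7123
(1,0): Delta=2.1097 Bond=-130.0675
(1,1): Delta=1.1994 Bond=-35.1534
(2,0): Delta=0.0000 Bond=0.0000
(2,1): Delta=2.4468 Bond=-173.4820
(2,2): Delta=1.0000 Bond=0.0000
V0=132.7582

No-arbitrage ⇒ martingale measure with p* = (R−d)/(u−d) = 0.7872.
Terminal payoffs: V(3,0)=0.0000, V(3,1)=0.0000, V(3,2)=125.9020, V(3,3)=212.9225
(2,0): S=64.7360. Δ = (V_up−V_dn)/(S_up−S_dn) = (0.0000−0.0000)/(74.4464−44.0205) = 0.0000. V = [p*·0.0000 + (1−p*)·0.0000]/1.05 = 0.0000. B = V − Δ·S = 0.0000.
(2,1): S=109.4800. Δ = (V_up−V_dn)/(S_up−S_dn) = (125.9020−0.0000)/(125.9020−74.4464) = 2.4468. V = [p*·125.9020 + (1−p*)·0.0000]/1.05 = 94.3946. B = V − Δ·S = -173.4820.
(2,2): S=185.1500. Δ = (V_up−V_dn)/(S_up−S_dn) = (212.9225−125.9020)/(212.9225−125.9020) = 1.0000. V = [p*·212.9225 + (1−p*)·125.9020]/1.05 = 185.1500. B = V − Δ·S = 0.0000.
(1,0): S=95.2000. Δ = (V_up−V_dn)/(S_up−S_dn) = (94.3946−0.0000)/(109.4800−64.7360) = 2.1097. V = [p*·94.3946 + (1−p*)·0.0000]/1.05 = 70.7720. B = V − Δ·S = -130.0675.
(1,1): S=161.0000. Δ = (V_up−V_dn)/(S_up−S_dn) = (185.1500−94.3946)/(185.1500−109.4800) = 1.1994. V = [p*·185.1500 + (1−p*)·94.3946]/1.05 = 157.9432. B = V − Δ·S = -35.1534.
(0,0): S=140.0000. Δ = (V_up−V_dn)/(S_up−S_dn) = (157.9432−70.7720)/(161.0000−95.2000) = 1.3248. V = [p*·157.9432 + (1−p*)·70.7720]/1.05 = 132.7582. B = V − Δ·S = -52.7123.
Each (Δ,B) replicates both successor values, so the strategy is self-financing and V0 is arbitrage-free.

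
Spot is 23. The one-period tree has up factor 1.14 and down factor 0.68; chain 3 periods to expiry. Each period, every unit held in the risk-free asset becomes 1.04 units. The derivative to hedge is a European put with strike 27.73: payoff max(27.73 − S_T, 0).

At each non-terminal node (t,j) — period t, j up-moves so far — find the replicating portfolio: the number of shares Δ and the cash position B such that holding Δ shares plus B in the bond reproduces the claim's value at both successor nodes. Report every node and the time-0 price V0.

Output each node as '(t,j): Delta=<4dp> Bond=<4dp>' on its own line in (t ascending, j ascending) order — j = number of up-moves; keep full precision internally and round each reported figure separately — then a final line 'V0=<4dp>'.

Risk-neutral probability p* = (R−d)/(u−d) = (1.04−0.68)/(1.14−0.68) = 0.7826.
Payoff layer (t=3): V(3,0)=20.4981, V(3,1)=15.6059, V(3,2)=7.4043, V(3,3)=0.0000
Node (2,0) S=10.6352: V=(p*·15.6059+(1−p*)·20.4981)/1.04=16.0283; Δ=(15.6059−20.4981)/(12.1241−7.2319)=-1.0000; B=V−Δ·S=26.6635
Node (2,1) S=17.8296: V=(p*·7.4043+(1−p*)·15.6059)/1.04=8.8339; Δ=(7.4043−15.6059)/(20.3257−12.1241)=-1.0000; B=V−Δ·S=26.6635
Node (2,2) S=29.8908: V=(p*·0.0000+(1−p*)·7.4043)/1.04=1.5477; Δ=(0.0000−7.4043)/(34.0755−20.3257)=-0.5385; B=V−Δ·S=17.6439
Node (1,0) S=15.6400: V=(p*·8.8339+(1−p*)·16.0283)/1.04=9.9979; Δ=(8.8339−16.0283)/(17.8296−10.6352)=-1.0000; B=V−Δ·S=25.6379
Node (1,1) S=26.2200: V=(p*·1.5477+(1−p*)·8.8339)/1.04=3.0112; Δ=(1.5477−8.8339)/(29.8908−17.8296)=-0.6041; B=V−Δ·S=18.8507
Node (0,0) S=23.0000: V=(p*·3.0112+(1−p*)·9.9979)/1.04=4.3558; Δ=(3.0112−9.9979)/(26.2200−15.6400)=-0.6604; B=V−Δ·S=19.5444
The time-0 hedge costs 4.3558, which is the no-arbitrage price.

(0,0): Delta=-0.6604 Bond=19.5444
(1,0): Delta=-1.0000 Bond=25.6379
(1,1): Delta=-0.6041 Bond=18.8507
(2,0): Delta=-1.0000 Bond=26.6635
(2,1): Delta=-1.0000 Bond=26.6635
(2,2): Delta=-0.5385 Bond=17.6439
V0=4.3558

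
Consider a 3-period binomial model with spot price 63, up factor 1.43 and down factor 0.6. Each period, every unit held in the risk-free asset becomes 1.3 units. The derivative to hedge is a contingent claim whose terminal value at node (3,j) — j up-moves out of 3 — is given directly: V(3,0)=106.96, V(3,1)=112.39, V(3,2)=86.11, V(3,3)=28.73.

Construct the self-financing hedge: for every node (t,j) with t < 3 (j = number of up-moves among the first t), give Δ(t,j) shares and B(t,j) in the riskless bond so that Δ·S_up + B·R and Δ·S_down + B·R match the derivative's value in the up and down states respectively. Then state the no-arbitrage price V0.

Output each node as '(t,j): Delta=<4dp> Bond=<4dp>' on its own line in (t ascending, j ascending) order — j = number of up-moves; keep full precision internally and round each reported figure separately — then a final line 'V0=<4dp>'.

Risk-neutral probability p* = (R−d)/(u−d) = (1.3−0.6)/(1.43−0.6) = 0.8434.
Payoff layer (t=3): V(3,0)=106.9600, V(3,1)=112.3900, V(3,2)=86.1100, V(3,3)=28.7300
Node (2,0) S=22.6800: V=(p*·112.3900+(1−p*)·106.9600)/1.3=85.7996; Δ=(112.3900−106.9600)/(32.4324−13.6080)=0.2885; B=V−Δ·S=79.2575
Node (2,1) S=54.0540: V=(p*·86.1100+(1−p*)·112.3900)/1.3=69.4047; Δ=(86.1100−112.3900)/(77.2972−32.4324)=-0.5858; B=V−Δ·S=101.0674
Node (2,2) S=128.8287: V=(p*·28.7300+(1−p*)·86.1100)/1.3=29.0133; Δ=(28.7300−86.1100)/(184.2250−77.2972)=-0.5366; B=V−Δ·S=98.1458
Node (1,0) S=37.8000: V=(p*·69.4047+(1−p*)·85.7996)/1.3=55.3635; Δ=(69.4047−85.7996)/(54.0540−22.6800)=-0.5226; B=V−Δ·S=75.1164
Node (1,1) S=90.0900: V=(p*·29.0133+(1−p*)·69.4047)/1.3=27.1843; Δ=(29.0133−69.4047)/(128.8287−54.0540)=-0.5402; B=V−Δ·S=75.8488
Node (0,0) S=63.0000: V=(p*·27.1843+(1−p*)·55.3635)/1.3=24.3061; Δ=(27.1843−55.3635)/(90.0900−37.8000)=-0.5389; B=V−Δ·S=58.2570
Check: Δ(0,0)·S0 + B(0,0) = 24.3061 = V0.

(0,0): Delta=-0.5389 Bond=58.2570
(1,0): Delta=-0.5226 Bond=75.1164
(1,1): Delta=-0.5402 Bond=75.8488
(2,0): Delta=0.2885 Bond=79.2575
(2,1): Delta=-0.5858 Bond=101.0674
(2,2): Delta=-0.5366 Bond=98.1458
V0=24.3061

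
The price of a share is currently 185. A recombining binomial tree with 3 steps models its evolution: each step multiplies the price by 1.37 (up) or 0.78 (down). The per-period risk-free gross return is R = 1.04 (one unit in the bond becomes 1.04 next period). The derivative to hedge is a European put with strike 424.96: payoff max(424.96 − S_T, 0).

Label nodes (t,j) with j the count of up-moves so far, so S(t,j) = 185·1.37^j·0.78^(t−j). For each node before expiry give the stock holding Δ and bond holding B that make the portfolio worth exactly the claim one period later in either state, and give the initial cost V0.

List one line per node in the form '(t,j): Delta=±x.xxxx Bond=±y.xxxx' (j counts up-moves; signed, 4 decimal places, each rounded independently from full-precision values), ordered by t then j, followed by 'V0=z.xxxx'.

(0,0): Delta=-0.9165 Bond=366.2071
(1,0): Delta=-1.0000 Bond=392.8994
(1,1): Delta=-0.8562 Bond=365.5687
(2,0): Delta=-1.0000 Bond=408.6154
(2,1): Delta=-1.0000 Bond=408.6154
(2,2): Delta=-0.7523 Bond=344.1150
V0=196.6482

The replicating-portfolio and risk-neutral prices coincide; use p* = (1.04−0.78)/(1.37−0.78) = 0.4407 for the latter.
Terminal values V(3,·): V(3,0)=337.1679, V(3,1)=270.7610, V(3,2)=154.1233, V(3,3)=0.0000
Node (2,0) S=112.5540: V=(p*·270.7610+(1−p*)·337.1679)/1.04=296.0614; Δ=(270.7610−337.1679)/(154.1990−87.7921)=-1.0000; B=V−Δ·S=408.6154
Node (2,1) S=197.6910: V=(p*·154.1233+(1−p*)·270.7610)/1.04=210.9244; Δ=(154.1233−270.7610)/(270.8367−154.1990)=-1.0000; B=V−Δ·S=408.6154
Node (2,2) S=347.2265: V=(p*·0.0000+(1−p*)·154.1233)/1.04=82.8890; Δ=(0.0000−154.1233)/(475.7003−270.8367)=-0.7523; B=V−Δ·S=344.1150
Node (1,0) S=144.3000: V=(p*·210.9244+(1−p*)·296.0614)/1.04=248.5994; Δ=(210.9244−296.0614)/(197.6910−112.5540)=-1.0000; B=V−Δ·S=392.8994
Node (1,1) S=253.4500: V=(p*·82.8890+(1−p*)·210.9244)/1.04=148.5596; Δ=(82.8890−210.9244)/(347.2265−197.6910)=-0.8562; B=V−Δ·S=365.5687
Node (0,0) S=185.0000: V=(p*·148.5596+(1−p*)·248.5994)/1.04=196.6482; Δ=(148.5596−248.5994)/(253.4500−144.3000)=-0.9165; B=V−Δ·S=366.2071
Check: Δ(0,0)·S0 + B(0,0) = 196.6482 = V0.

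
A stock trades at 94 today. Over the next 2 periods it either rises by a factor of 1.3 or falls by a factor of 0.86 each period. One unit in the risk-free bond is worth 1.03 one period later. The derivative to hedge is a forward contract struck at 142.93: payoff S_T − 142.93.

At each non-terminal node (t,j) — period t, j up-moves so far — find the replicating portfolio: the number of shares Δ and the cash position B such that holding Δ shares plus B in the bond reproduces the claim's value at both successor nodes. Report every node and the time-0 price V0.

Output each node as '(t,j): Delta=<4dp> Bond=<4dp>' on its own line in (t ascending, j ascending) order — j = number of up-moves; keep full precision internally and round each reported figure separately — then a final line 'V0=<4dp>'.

Under the risk-neutral measure, an up-move has probability p* = (R−d)/(u−d) = 0.3864 and values discount at R = 1.03.
Payoff layer (t=2): V(2,0)=-73.4076, V(2,1)=-37.8380, V(2,2)=15.9300
  t=1,j=0: stock 80.8400 → up 105.0920 (V=-37.8380), down 69.5224 (V=-73.4076). Price -57.9270; hedge Δ=1.0000, bond B=-138.7670.
  t=1,j=1: stock 122.2000 → up 158.8600 (V=15.9300), down 105.0920 (V=-37.8380). Price -16.5670; hedge Δ=1.0000, bond B=-138.7670.
  t=0,j=0: stock 94.0000 → up 122.2000 (V=-16.5670), down 80.8400 (V=-57.9270). Price -40.7252; hedge Δ=1.0000, bond B=-134.7252.
Root portfolio cost Δ·94+B reproduces V0=-40.7252.

(0,0): Delta=1.0000 Bond=-134.7252
(1,0): Delta=1.0000 Bond=-138.7670
(1,1): Delta=1.0000 Bond=-138.7670
V0=-40.7252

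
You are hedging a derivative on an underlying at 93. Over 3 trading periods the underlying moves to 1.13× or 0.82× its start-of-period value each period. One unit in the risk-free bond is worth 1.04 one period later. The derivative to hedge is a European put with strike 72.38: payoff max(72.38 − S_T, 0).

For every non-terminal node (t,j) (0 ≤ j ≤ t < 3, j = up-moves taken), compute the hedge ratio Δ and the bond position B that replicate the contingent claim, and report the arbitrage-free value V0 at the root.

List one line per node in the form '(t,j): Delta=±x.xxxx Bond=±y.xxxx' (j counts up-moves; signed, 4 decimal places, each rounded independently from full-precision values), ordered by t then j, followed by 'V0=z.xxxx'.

Under the risk-neutral measure, an up-move has probability p* = (R−d)/(u−d) = 0.7097 and values discount at R = 1.04.
Terminal payoffs: V(3,0)=21.1028, V(3,1)=1.7175, V(3,2)=0.0000, V(3,3)=0.0000
Node (2,0) S=62.5332: V=(p*·1.7175+(1−p*)·21.1028)/1.04=7.0630; Δ=(1.7175−21.1028)/(70.6625−51.2772)=-1.0000; B=V−Δ·S=69.5962
Node (2,1) S=86.1738: V=(p*·0.0000+(1−p*)·1.7175)/1.04=0.4794; Δ=(0.0000−1.7175)/(97.3764−70.6625)=-0.0643; B=V−Δ·S=6.0197
Node (2,2) S=118.7517: V=(p*·0.0000+(1−p*)·0.0000)/1.04=0.0000; Δ=(0.0000−0.0000)/(134.1894−97.3764)=0.0000; B=V−Δ·S=0.0000
Node (1,0) S=76.2600: V=(p*·0.4794+(1−p*)·7.0630)/1.04=2.2988; Δ=(0.4794−7.0630)/(86.1738−62.5332)=-0.2785; B=V−Δ·S=23.5360
Node (1,1) S=105.0900: V=(p*·0.0000+(1−p*)·0.4794)/1.04=0.1338; Δ=(0.0000−0.4794)/(118.7517−86.1738)=-0.0147; B=V−Δ·S=1.6804
Node (0,0) S=93.0000: V=(p*·0.1338+(1−p*)·2.2988)/1.04=0.7331; Δ=(0.1338−2.2988)/(105.0900−76.2600)=-0.0751; B=V−Δ·S=7.7169
Root portfolio cost Δ·93+B reproduces V0=0.7331.

(0,0): Delta=-0.0751 Bond=7.7169
(1,0): Delta=-0.2785 Bond=23.5360
(1,1): Delta=-0.0147 Bond=1.6804
(2,0): Delta=-1.0000 Bond=69.5962
(2,1): Delta=-0.0643 Bond=6.0197
(2,2): Delta=0.0000 Bond=0.0000
V0=0.7331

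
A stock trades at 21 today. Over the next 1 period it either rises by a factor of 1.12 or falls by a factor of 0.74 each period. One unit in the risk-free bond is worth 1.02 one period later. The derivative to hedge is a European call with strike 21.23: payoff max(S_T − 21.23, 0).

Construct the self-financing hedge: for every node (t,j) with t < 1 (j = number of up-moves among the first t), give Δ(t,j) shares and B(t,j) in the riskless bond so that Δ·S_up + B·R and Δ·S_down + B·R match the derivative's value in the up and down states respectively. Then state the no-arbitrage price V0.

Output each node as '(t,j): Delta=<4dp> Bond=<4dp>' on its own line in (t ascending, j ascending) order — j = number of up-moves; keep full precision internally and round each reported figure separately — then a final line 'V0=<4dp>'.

Risk-neutral probability p* = (R−d)/(u−d) = (1.02−0.74)/(1.12−0.74) = 0.7368.
Payoff layer (t=1): V(1,0)=0.0000, V(1,1)=2.2900
  t=0,j=0: stock 21.0000 → up 23.5200 (V=2.2900), down 15.5400 (V=0.0000). Price 1.6543; hedge Δ=0.2870, bond B=-4.3720.
Check: Δ(0,0)·S0 + B(0,0) = 1.6543 = V0.

(0,0): Delta=0.2870 Bond=-4.3720
V0=1.6543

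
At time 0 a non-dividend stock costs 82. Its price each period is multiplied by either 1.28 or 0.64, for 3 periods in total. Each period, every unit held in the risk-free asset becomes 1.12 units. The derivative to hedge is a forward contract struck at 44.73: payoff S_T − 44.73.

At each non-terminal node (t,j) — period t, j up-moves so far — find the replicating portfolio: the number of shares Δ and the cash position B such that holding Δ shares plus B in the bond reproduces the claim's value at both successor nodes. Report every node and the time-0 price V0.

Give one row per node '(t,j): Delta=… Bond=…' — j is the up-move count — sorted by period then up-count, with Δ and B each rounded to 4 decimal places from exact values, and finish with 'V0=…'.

Since d<R<u, set p* = (R−d)/(u−d) = 0.7500; price each node as the discounted p*-expectation of its children.
Terminal payoffs: V(3,0)=-23.2342, V(3,1)=-1.7384, V(3,2)=41.2532, V(3,3)=127.2365
(2,0): S=33.5872. Δ = (V_up−V_dn)/(S_up−S_dn) = (-1.7384−-23.2342)/(42.9916−21.4958) = 1.0000. V = [p*·-1.7384 + (1−p*)·-23.2342]/1.12 = -6.3503. B = V − Δ·S = -39.9375.
(2,1): S=67.1744. Δ = (V_up−V_dn)/(S_up−S_dn) = (41.2532−-1.7384)/(85.9832−42.9916) = 1.0000. V = [p*·41.2532 + (1−p*)·-1.7384]/1.12 = 27.2369. B = V − Δ·S = -39.9375.
(2,2): S=134.3488. Δ = (V_up−V_dn)/(S_up−S_dn) = (127.2365−41.2532)/(171.9665−85.9832) = 1.0000. V = [p*·127.2365 + (1−p*)·41.2532]/1.12 = 94.4113. B = V − Δ·S = -39.9375.
(1,0): S=52.4800. Δ = (V_up−V_dn)/(S_up−S_dn) = (27.2369−-6.3503)/(67.1744−33.5872) = 1.0000. V = [p*·27.2369 + (1−p*)·-6.3503]/1.12 = 16.8215. B = V − Δ·S = -35.6585.
(1,1): S=104.9600. Δ = (V_up−V_dn)/(S_up−S_dn) = (94.4113−27.2369)/(134.3488−67.1744) = 1.0000. V = [p*·94.4113 + (1−p*)·27.2369]/1.12 = 69.3015. B = V − Δ·S = -35.6585.
(0,0): S=82.0000. Δ = (V_up−V_dn)/(S_up−S_dn) = (69.3015−16.8215)/(104.9600−52.4800) = 1.0000. V = [p*·69.3015 + (1−p*)·16.8215]/1.12 = 50.1621. B = V − Δ·S = -31.8379.
Self-financing check: at every node Δ·S+B equals the discounted successor values.

(0,0): Delta=1.0000 Bond=-31.8379
(1,0): Delta=1.0000 Bond=-35.6585
(1,1): Delta=1.0000 Bond=-35.6585
(2,0): Delta=1.0000 Bond=-39.9375
(2,1): Delta=1.0000 Bond=-39.9375
(2,2): Delta=1.0000 Bond=-39.9375
V0=50.1621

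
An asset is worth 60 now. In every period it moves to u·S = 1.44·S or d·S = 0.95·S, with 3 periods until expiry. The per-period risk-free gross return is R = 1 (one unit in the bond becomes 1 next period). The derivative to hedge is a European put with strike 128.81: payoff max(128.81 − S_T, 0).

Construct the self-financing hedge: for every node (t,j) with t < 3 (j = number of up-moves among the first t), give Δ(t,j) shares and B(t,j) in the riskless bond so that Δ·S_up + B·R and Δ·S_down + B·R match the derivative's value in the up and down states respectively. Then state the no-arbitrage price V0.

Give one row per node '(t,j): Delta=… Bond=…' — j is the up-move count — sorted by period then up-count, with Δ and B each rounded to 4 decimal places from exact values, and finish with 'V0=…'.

No-arbitrage ⇒ martingale measure with p* = (R−d)/(u−d) = 0.1020.
Terminal values V(3,·): V(3,0)=77.3675, V(3,1)=50.8340, V(3,2)=10.6148, V(3,3)=0.0000
Node (2,0) S=54.1500: V=(p*·50.8340+(1−p*)·77.3675)/1=74.6600; Δ=(50.8340−77.3675)/(77.9760−51.4425)=-1.0000; B=V−Δ·S=128.8100
Node (2,1) S=82.0800: V=(p*·10.6148+(1−p*)·50.8340)/1=46.7300; Δ=(10.6148−50.8340)/(118.1952−77.9760)=-1.0000; B=V−Δ·S=128.8100
Node (2,2) S=124.4160: V=(p*·0.0000+(1−p*)·10.6148)/1=9.5317; Δ=(0.0000−10.6148)/(179.1590−118.1952)=-0.1741; B=V−Δ·S=31.1945
Node (1,0) S=57.0000: V=(p*·46.7300+(1−p*)·74.6600)/1=71.8100; Δ=(46.7300−74.6600)/(82.0800−54.1500)=-1.0000; B=V−Δ·S=128.8100
Node (1,1) S=86.4000: V=(p*·9.5317+(1−p*)·46.7300)/1=42.9343; Δ=(9.5317−46.7300)/(124.4160−82.0800)=-0.8786; B=V−Δ·S=118.8492
Node (0,0) S=60.0000: V=(p*·42.9343+(1−p*)·71.8100)/1=68.8635; Δ=(42.9343−71.8100)/(86.4000−57.0000)=-0.9822; B=V−Δ·S=127.7936
Self-financing check: at every node Δ·S+B equals the discounted successor values.

(0,0): Delta=-0.9822 Bond=127.7936
(1,0): Delta=-1.0000 Bond=128.8100
(1,1): Delta=-0.8786 Bond=118.8492
(2,0): Delta=-1.0000 Bond=128.8100
(2,1): Delta=-1.0000 Bond=128.8100
(2,2): Delta=-0.1741 Bond=31.1945
V0=68.8635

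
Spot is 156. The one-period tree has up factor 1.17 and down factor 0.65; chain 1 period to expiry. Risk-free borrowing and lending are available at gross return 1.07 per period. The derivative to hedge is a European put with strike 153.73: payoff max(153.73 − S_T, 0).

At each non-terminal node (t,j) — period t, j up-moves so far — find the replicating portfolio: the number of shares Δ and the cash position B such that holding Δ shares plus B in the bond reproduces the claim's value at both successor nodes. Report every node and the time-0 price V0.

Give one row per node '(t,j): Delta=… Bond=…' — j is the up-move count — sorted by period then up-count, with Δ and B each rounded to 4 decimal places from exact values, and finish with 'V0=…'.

(0,0): Delta=-0.6451 Bond=110.0397
V0=9.4051

Risk-neutral probability p* = (R−d)/(u−d) = (1.07−0.65)/(1.17−0.65) = 0.8077.
Payoff layer (t=1): V(1,0)=52.3300, V(1,1)=0.0000
  t=0,j=0: stock 156.0000 → up 182.5200 (V=0.0000), down 101.4000 (V=52.3300). Price 9.4051; hedge Δ=-0.6451, bond B=110.0397.
The time-0 hedge costs 9.4051, which is the no-arbitrage price.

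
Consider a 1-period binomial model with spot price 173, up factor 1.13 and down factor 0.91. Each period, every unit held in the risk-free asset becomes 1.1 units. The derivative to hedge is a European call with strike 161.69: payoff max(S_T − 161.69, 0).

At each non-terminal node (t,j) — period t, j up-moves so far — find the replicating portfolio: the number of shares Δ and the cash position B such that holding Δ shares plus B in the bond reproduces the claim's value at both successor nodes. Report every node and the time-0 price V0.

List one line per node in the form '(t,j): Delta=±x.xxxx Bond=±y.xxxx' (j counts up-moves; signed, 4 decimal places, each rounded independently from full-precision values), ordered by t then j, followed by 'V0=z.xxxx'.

Risk-neutral probability p* = (R−d)/(u−d) = (1.1−0.91)/(1.13−0.91) = 0.8636.
Terminal values V(1,·): V(1,0)=0.0000, V(1,1)=33.8000
Node (0,0) S=173.0000: V=(p*·33.8000+(1−p*)·0.0000)/1.1=26.5372; Δ=(33.8000−0.0000)/(195.4900−157.4300)=0.8881; B=V−Δ·S=-127.0992
Each (Δ,B) replicates both successor values, so the strategy is self-financing and V0 is arbitrage-free.

(0,0): Delta=0.8881 Bond=-127.0992
V0=26.5372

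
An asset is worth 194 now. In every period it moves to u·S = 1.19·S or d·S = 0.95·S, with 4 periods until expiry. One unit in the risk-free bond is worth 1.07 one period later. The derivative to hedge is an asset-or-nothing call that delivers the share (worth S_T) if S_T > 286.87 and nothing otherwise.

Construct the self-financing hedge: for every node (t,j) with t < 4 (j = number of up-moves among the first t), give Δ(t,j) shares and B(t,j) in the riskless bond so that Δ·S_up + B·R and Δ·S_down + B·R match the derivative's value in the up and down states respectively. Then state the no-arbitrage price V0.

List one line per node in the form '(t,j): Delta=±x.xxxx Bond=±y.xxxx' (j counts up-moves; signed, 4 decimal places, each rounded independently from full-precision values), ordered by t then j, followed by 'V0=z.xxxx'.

(0,0): Delta=2.2138 Bond=-351.7019
(1,0): Delta=1.5332 Bond=-250.8807
(1,1): Delta=2.7572 Bond=-501.7614
(2,0): Delta=0.0000 Bond=0.0000
(2,1): Delta=2.7572 Bond=-536.8847
(2,2): Delta=2.7572 Bond=-536.8847
(3,0): Delta=0.0000 Bond=0.0000
(3,1): Delta=0.0000 Bond=0.0000
(3,2): Delta=4.9583 Bond=-1148.9333
(3,3): Delta=1.0000 Bond=0.0000
V0=77.7836

Risk-neutral probability p* = (R−d)/(u−d) = (1.07−0.95)/(1.19−0.95) = 0.5000.
Payoff layer (t=4): V(4,0)=0.0000, V(4,1)=0.0000, V(4,2)=0.0000, V(4,3)=310.5748, V(4,4)=389.0358
(3,0): S=166.3307. Δ = (V_up−V_dn)/(S_up−S_dn) = (0.0000−0.0000)/(197.9336−158.0142) = 0.0000. V = [p*·0.0000 + (1−p*)·0.0000]/1.07 = 0.0000. B = V − Δ·S = 0.0000.
(3,1): S=208.3511. Δ = (V_up−V_dn)/(S_up−S_dn) = (0.0000−0.0000)/(247.9379−197.9336) = 0.0000. V = [p*·0.0000 + (1−p*)·0.0000]/1.07 = 0.0000. B = V − Δ·S = 0.0000.
(3,2): S=260.9872. Δ = (V_up−V_dn)/(S_up−S_dn) = (310.5748−0.0000)/(310.5748−247.9379) = 4.9583. V = [p*·310.5748 + (1−p*)·0.0000]/1.07 = 145.1284. B = V − Δ·S = -1148.9333.
(3,3): S=326.9208. Δ = (V_up−V_dn)/(S_up−S_dn) = (389.0358−310.5748)/(389.0358−310.5748) = 1.0000. V = [p*·389.0358 + (1−p*)·310.5748]/1.07 = 326.9208. B = V − Δ·S = 0.0000.
(2,0): S=175.0850. Δ = (V_up−V_dn)/(S_up−S_dn) = (0.0000−0.0000)/(208.3511−166.3307) = 0.0000. V = [p*·0.0000 + (1−p*)·0.0000]/1.07 = 0.0000. B = V − Δ·S = 0.0000.
(2,1): S=219.3170. Δ = (V_up−V_dn)/(S_up−S_dn) = (145.1284−0.0000)/(260.9872−208.3511) = 2.7572. V = [p*·145.1284 + (1−p*)·0.0000]/1.07 = 67.8170. B = V − Δ·S = -536.8847.
(2,2): S=274.7234. Δ = (V_up−V_dn)/(S_up−S_dn) = (326.9208−145.1284)/(326.9208−260.9872) = 2.7572. V = [p*·326.9208 + (1−p*)·145.1284]/1.07 = 220.5838. B = V − Δ·S = -536.8847.
(1,0): S=184.3000. Δ = (V_up−V_dn)/(S_up−S_dn) = (67.8170−0.0000)/(219.3170−175.0850) = 1.5332. V = [p*·67.8170 + (1−p*)·0.0000]/1.07 = 31.6902. B = V − Δ·S = -250.8807.
(1,1): S=230.8600. Δ = (V_up−V_dn)/(S_up−S_dn) = (220.5838−67.8170)/(274.7234−219.3170) = 2.7572. V = [p*·220.5838 + (1−p*)·67.8170]/1.07 = 134.7667. B = V − Δ·S = -501.7614.
(0,0): S=194.0000. Δ = (V_up−V_dn)/(S_up−S_dn) = (134.7667−31.6902)/(230.8600−184.3000) = 2.2138. V = [p*·134.7667 + (1−p*)·31.6902]/1.07 = 77.7836. B = V − Δ·S = -351.7019.
Check: Δ(0,0)·S0 + B(0,0) = 77.7836 = V0.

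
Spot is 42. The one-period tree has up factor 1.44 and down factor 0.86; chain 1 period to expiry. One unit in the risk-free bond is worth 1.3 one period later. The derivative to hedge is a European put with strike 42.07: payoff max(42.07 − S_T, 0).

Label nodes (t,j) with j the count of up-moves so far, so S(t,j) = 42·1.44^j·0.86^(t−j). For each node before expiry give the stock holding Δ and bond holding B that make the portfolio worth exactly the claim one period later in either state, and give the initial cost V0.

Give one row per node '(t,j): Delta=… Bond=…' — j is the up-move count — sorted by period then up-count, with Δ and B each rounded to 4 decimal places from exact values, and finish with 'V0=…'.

Under the risk-neutral measure, an up-move has probability p* = (R−d)/(u−d) = 0.7586 and values discount at R = 1.3.
Terminal values V(1,·): V(1,0)=5.9500, V(1,1)=0.0000
Node (0,0) S=42.0000: V=(p*·0.0000+(1−p*)·5.9500)/1.3=1.1048; Δ=(0.0000−5.9500)/(60.4800−36.1200)=-0.2443; B=V−Δ·S=11.3634
Self-financing check: at every node Δ·S+B equals the discounted successor values.

(0,0): Delta=-0.2443 Bond=11.3634
V0=1.1048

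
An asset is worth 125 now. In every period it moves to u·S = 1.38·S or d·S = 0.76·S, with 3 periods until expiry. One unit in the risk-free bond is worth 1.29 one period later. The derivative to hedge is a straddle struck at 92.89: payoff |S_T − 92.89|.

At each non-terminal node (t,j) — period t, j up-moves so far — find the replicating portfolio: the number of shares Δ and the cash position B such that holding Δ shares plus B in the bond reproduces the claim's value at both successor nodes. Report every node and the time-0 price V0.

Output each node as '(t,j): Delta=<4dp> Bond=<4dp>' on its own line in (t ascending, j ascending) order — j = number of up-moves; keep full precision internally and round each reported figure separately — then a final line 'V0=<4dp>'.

(0,0): Delta=0.9876 Bond=-41.6100
(1,0): Delta=0.8547 Bond=-41.0568
(1,1): Delta=1.0000 Bond=-55.8200
(2,0): Delta=-0.6986 Bond=59.1871
(2,1): Delta=1.0000 Bond=-72.0078
(2,2): Delta=1.0000 Bond=-72.0078
V0=81.8371

No-arbitrage ⇒ martingale measure with p* = (R−d)/(u−d) = 0.8548.
Terminal payoffs: V(3,0)=38.0180, V(3,1)=6.7460, V(3,2)=88.0280, V(3,3)=235.6190
  t=2,j=0: stock 72.2000 → up 99.6360 (V=6.7460), down 54.8720 (V=38.0180). Price 8.7484; hedge Δ=-0.6986, bond B=59.1871.
  t=2,j=1: stock 131.1000 → up 180.9180 (V=88.0280), down 99.6360 (V=6.7460). Price 59.0922; hedge Δ=1.0000, bond B=-72.0078.
  t=2,j=2: stock 238.0500 → up 328.5090 (V=235.6190), down 180.9180 (V=88.0280). Price 166.0422; hedge Δ=1.0000, bond B=-72.0078.
  t=1,j=0: stock 95.0000 → up 131.1000 (V=59.0922), down 72.2000 (V=8.7484). Price 40.1428; hedge Δ=0.8547, bond B=-41.0568.
  t=1,j=1: stock 172.5000 → up 238.0500 (V=166.0422), down 131.1000 (V=59.0922). Price 116.6800; hedge Δ=1.0000, bond B=-55.8200.
  t=0,j=0: stock 125.0000 → up 172.5000 (V=116.6800), down 95.0000 (V=40.1428). Price 81.8371; hedge Δ=0.9876, bond B=-41.6100.
Self-financing check: at every node Δ·S+B equals the discounted successor values.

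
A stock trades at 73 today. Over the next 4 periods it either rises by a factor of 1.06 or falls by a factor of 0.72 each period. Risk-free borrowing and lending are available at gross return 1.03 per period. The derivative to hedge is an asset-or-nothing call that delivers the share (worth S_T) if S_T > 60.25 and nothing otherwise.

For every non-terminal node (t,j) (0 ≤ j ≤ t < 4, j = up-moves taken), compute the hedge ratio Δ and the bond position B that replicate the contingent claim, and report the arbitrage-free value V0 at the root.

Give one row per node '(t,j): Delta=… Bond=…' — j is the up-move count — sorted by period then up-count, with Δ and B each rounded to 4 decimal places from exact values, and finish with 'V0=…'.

(0,0): Delta=1.3341 Bond=-25.9183
(1,0): Delta=2.7449 Bond=-100.8510
(1,1): Delta=1.2413 Bond=-19.5196
(2,0): Delta=0.0000 Bond=0.0000
(2,1): Delta=2.9254 Bond=-113.9292
(2,2): Delta=1.1306 Bond=-11.0254
(3,0): Delta=0.0000 Bond=0.0000
(3,1): Delta=0.0000 Bond=0.0000
(3,2): Delta=3.1176 Bond=-128.7032
(3,3): Delta=1.0000 Bond=0.0000
V0=71.4676

No-arbitrage ⇒ martingale measure with p* = (R−d)/(u−d) = 0.9118.
Payoff layer (t=4): V(4,0)=0.0000, V(4,1)=0.0000, V(4,2)=0.0000, V(4,3)=62.5998, V(4,4)=92.1608
Node (3,0) S=27.2471: V=(p*·0.0000+(1−p*)·0.0000)/1.03=0.0000; Δ=(0.0000−0.0000)/(28.8819−19.6179)=0.0000; B=V−Δ·S=0.0000
Node (3,1) S=40.1138: V=(p*·0.0000+(1−p*)·0.0000)/1.03=0.0000; Δ=(0.0000−0.0000)/(42.5206−28.8819)=0.0000; B=V−Δ·S=0.0000
Node (3,2) S=59.0564: V=(p*·62.5998+(1−p*)·0.0000)/1.03=55.4139; Δ=(62.5998−0.0000)/(62.5998−42.5206)=3.1176; B=V−Δ·S=-128.7032
Node (3,3) S=86.9442: V=(p*·92.1608+(1−p*)·62.5998)/1.03=86.9442; Δ=(92.1608−62.5998)/(92.1608−62.5998)=1.0000; B=V−Δ·S=0.0000
Node (2,0) S=37.8432: V=(p*·0.0000+(1−p*)·0.0000)/1.03=0.0000; Δ=(0.0000−0.0000)/(40.1138−27.2471)=0.0000; B=V−Δ·S=0.0000
Node (2,1) S=55.7136: V=(p*·55.4139+(1−p*)·0.0000)/1.03=49.0528; Δ=(55.4139−0.0000)/(59.0564−40.1138)=2.9254; B=V−Δ·S=-113.9292
Node (2,2) S=82.0228: V=(p*·86.9442+(1−p*)·55.4139)/1.03=81.7108; Δ=(86.9442−55.4139)/(86.9442−59.0564)=1.1306; B=V−Δ·S=-11.0254
Node (1,0) S=52.5600: V=(p*·49.0528+(1−p*)·0.0000)/1.03=43.4220; Δ=(49.0528−0.0000)/(55.7136−37.8432)=2.7449; B=V−Δ·S=-100.8510
Node (1,1) S=77.3800: V=(p*·81.7108+(1−p*)·49.0528)/1.03=76.5332; Δ=(81.7108−49.0528)/(82.0228−55.7136)=1.2413; B=V−Δ·S=-19.5196
Node (0,0) S=73.0000: V=(p*·76.5332+(1−p*)·43.4220)/1.03=71.4676; Δ=(76.5332−43.4220)/(77.3800−52.5600)=1.3341; B=V−Δ·S=-25.9183
The time-0 hedge costs 71.4676, which is the no-arbitrage price.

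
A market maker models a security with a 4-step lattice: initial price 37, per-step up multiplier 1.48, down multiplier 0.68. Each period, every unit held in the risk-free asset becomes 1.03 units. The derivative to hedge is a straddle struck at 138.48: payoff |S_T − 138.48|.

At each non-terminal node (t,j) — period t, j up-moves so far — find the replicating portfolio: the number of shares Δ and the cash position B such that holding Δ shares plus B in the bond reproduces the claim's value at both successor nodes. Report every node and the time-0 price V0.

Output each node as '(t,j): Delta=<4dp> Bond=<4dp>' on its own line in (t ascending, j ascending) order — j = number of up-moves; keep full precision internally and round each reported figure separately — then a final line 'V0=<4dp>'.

(0,0): Delta=-0.7978 Bond=118.0997
(1,0): Delta=-1.0000 Bond=126.7288
(1,1): Delta=-0.6784 Bond=115.1034
(2,0): Delta=-1.0000 Bond=130.5307
(2,1): Delta=-1.0000 Bond=130.5307
(2,2): Delta=-0.4885 Bond=103.1611
(3,0): Delta=-1.0000 Bond=134.4466
(3,1): Delta=-1.0000 Bond=134.4466
(3,2): Delta=-1.0000 Bond=134.4466
(3,3): Delta=-0.1863 Bond=70.0108
V0=88.5793

Risk-neutral probability p* = (R−d)/(u−d) = (1.03−0.68)/(1.48−0.68) = 0.4375.
Terminal values V(4,·): V(4,0)=130.5689, V(4,1)=121.2617, V(4,2)=101.0049, V(4,3)=56.9165, V(4,4)=39.0405
(3,0): S=11.6340. Δ = (V_up−V_dn)/(S_up−S_dn) = (121.2617−130.5689)/(17.2183−7.9111) = -1.0000. V = [p*·121.2617 + (1−p*)·130.5689]/1.03 = 122.8126. B = V − Δ·S = 134.4466.
(3,1): S=25.3210. Δ = (V_up−V_dn)/(S_up−S_dn) = (101.0049−121.2617)/(37.4751−17.2183) = -1.0000. V = [p*·101.0049 + (1−p*)·121.2617]/1.03 = 109.1256. B = V − Δ·S = 134.4466.
(3,2): S=55.1105. Δ = (V_up−V_dn)/(S_up−S_dn) = (56.9165−101.0049)/(81.5635−37.4751) = -1.0000. V = [p*·56.9165 + (1−p*)·101.0049]/1.03 = 79.3361. B = V − Δ·S = 134.4466.
(3,3): S=119.9463. Δ = (V_up−V_dn)/(S_up−S_dn) = (39.0405−56.9165)/(177.5205−81.5635) = -0.1863. V = [p*·39.0405 + (1−p*)·56.9165]/1.03 = 47.6658. B = V − Δ·S = 70.0108.
(2,0): S=17.1088. Δ = (V_up−V_dn)/(S_up−S_dn) = (109.1256−122.8126)/(25.3210−11.6340) = -1.0000. V = [p*·109.1256 + (1−p*)·122.8126]/1.03 = 113.4219. B = V − Δ·S = 130.5307.
(2,1): S=37.2368. Δ = (V_up−V_dn)/(S_up−S_dn) = (79.3361−109.1256)/(55.1105−25.3210) = -1.0000. V = [p*·79.3361 + (1−p*)·109.1256]/1.03 = 93.2939. B = V − Δ·S = 130.5307.
(2,2): S=81.0448. Δ = (V_up−V_dn)/(S_up−S_dn) = (47.6658−79.3361)/(119.9463−55.1105) = -0.4885. V = [p*·47.6658 + (1−p*)·79.3361]/1.03 = 63.5732. B = V − Δ·S = 103.1611.
(1,0): S=25.1600. Δ = (V_up−V_dn)/(S_up−S_dn) = (93.2939−113.4219)/(37.2368−17.1088) = -1.0000. V = [p*·93.2939 + (1−p*)·113.4219]/1.03 = 101.5688. B = V − Δ·S = 126.7288.
(1,1): S=54.7600. Δ = (V_up−V_dn)/(S_up−S_dn) = (63.5732−93.2939)/(81.0448−37.2368) = -0.6784. V = [p*·63.5732 + (1−p*)·93.2939]/1.03 = 77.9525. B = V − Δ·S = 115.1034.
(0,0): S=37.0000. Δ = (V_up−V_dn)/(S_up−S_dn) = (77.9525−101.5688)/(54.7600−25.1600) = -0.7978. V = [p*·77.9525 + (1−p*)·101.5688]/1.03 = 88.5793. B = V − Δ·S = 118.0997.
The time-0 hedge costs 88.5793, which is the no-arbitrage price.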